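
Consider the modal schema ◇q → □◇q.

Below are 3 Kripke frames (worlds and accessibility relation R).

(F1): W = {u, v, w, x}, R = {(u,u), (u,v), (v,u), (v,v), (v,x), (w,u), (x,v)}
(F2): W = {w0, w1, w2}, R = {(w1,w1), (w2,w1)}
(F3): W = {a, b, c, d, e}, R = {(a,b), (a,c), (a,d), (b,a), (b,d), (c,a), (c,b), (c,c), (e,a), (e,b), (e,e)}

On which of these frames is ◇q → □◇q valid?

The schema corresponds to the Euclidean property: ∀x ∀y ∀z (Rxy ∧ Rxz → Ryz).
(F1): fails — Rvu and Rvx but not Rux.
(F2): ✓.
(F3): fails — Rab and Rab but not Rbb.

(F2)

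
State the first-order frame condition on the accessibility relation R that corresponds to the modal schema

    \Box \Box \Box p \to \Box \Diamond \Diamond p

This is a Sahlqvist (Geach-type) schema ◇^0□^3p → □^1◇^2p.
Minimal-valuation argument: fix x; take any y with xR^0y and any z with xR^1z. Set V(p) to the set of worlds R-reachable from y in exactly 3 steps. Then □^3p holds at y, so the antecedent holds at x; validity forces ◇^2p at z, giving a w with zR^2w and yR^3w.
First-order correspondent: \forall x \forall z (xRz \to \exists w (x R^3 w \wedge z R^2 w)).

\forall x \forall z (xRz \to \exists w (x R^3 w \wedge z R^2 w))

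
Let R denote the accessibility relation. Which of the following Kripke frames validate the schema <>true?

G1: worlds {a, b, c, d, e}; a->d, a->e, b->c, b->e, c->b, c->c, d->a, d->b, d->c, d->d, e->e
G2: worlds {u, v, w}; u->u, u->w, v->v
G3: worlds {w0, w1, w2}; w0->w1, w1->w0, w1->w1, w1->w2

This is the axiom for seriality; its first-order frame correspondent is forall x exists y Rxy.
G1: ✓.
G2: fails — world w has no successor.
G3: fails — world w2 has no successor.
Valid on: G1.

G1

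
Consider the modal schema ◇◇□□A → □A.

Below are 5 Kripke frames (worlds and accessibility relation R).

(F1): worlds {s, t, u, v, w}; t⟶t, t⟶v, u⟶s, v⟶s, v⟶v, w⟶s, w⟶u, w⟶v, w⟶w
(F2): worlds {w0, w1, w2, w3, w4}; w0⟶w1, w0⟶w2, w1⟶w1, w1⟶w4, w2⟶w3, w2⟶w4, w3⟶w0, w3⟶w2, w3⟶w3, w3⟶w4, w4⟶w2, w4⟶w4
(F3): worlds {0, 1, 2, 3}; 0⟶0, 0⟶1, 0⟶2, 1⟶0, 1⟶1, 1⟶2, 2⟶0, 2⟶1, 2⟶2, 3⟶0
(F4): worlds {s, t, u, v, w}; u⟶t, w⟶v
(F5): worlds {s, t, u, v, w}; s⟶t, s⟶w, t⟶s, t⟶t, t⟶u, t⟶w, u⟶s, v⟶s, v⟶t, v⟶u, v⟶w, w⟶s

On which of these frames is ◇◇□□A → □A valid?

(F3), (F4)

The schema corresponds to a generalized confluence (Geach) condition: ∀x ∀y ∀z ((xR²y ∧ xRz) → ∃w (yR²w ∧ z = w)).
(F1): fails — tR²s, tRt but no w* with sR²w* and t=w*.
(F2): fails — w0R²w4, w0Rw1 but no w with w4R²w and w1=w.
(F3): condition met.
(F4): condition met.
(F5): fails — tR²u, tRs but no w* with uR²w* and s=w*.
Valid on: (F3), (F4).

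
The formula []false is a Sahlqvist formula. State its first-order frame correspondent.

□⊥ is valid iff no world has any successor (otherwise □⊥ fails at any world with one).
Conversely, any frame satisfying forall x forall y ~Rxy validates the schema.
Frame condition: forall x forall y ~Rxy.

emptiness of R: forall x forall y ~Rxy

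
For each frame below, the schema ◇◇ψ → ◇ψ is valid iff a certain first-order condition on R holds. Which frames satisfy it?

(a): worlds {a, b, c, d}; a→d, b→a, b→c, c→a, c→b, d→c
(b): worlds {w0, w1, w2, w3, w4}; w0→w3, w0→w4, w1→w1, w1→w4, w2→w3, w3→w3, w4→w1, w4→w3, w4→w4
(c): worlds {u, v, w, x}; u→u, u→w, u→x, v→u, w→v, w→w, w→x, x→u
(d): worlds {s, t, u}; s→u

(d)

Frame correspondent (Sahlqvist): ∀x ∀y ∀z (Rxy ∧ Ryz → Rxz) — i.e. transitivity.
(a): fails — Rbc and Rcb but not Rbb.
(b): fails — Rw0w4 and Rw4w1 but not Rw0w1.
(c): fails — Ruw and Rwv but not Ruv.
(d): holds.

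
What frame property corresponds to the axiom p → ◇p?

Replacing p by ¬p and contraposing gives the equivalent schema □p → p.
Suppose □p→p is valid. At any x set V(p)={w : Rxw}. Then □p holds at x, so p holds at x, i.e. Rxx.

reflexivity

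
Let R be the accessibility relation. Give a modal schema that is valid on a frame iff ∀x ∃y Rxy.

The condition is seriality. The D schema □s → ◇s defines it.
Suppose □s→◇s is valid. At any x set V(s)=W. Then □s at x, so ◇s at x, so x has a successor.

□s → ◇s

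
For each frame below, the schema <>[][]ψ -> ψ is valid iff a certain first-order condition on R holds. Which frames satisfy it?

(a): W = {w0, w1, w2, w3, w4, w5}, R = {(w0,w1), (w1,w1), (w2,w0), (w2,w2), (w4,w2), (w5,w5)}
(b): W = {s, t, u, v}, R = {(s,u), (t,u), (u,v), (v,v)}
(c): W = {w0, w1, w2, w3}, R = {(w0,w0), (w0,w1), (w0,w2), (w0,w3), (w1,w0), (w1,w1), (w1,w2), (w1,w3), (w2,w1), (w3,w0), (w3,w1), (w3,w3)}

Frame correspondent (Sahlqvist): forall x forall y (xRy -> exists w (y R^2 w & x = w)) — i.e. a generalized confluence (Geach) condition.
(a): fails — w0Rw1 but no w with w1R²w and w0=w.
(b): fails — sRu but no w with uR²w and s=w.
(c): condition met.
Valid on: (c).

(c)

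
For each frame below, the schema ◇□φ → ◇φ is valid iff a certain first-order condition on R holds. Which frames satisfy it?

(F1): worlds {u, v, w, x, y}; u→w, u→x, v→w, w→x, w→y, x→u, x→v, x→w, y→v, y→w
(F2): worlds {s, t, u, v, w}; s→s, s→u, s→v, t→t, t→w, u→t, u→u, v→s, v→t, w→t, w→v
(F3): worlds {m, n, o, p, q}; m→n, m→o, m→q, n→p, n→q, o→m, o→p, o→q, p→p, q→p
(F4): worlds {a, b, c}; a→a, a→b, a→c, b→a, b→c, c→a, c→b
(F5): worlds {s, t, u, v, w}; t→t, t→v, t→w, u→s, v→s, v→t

(F2), (F4)

This is the axiom for a generalized confluence (Geach) condition; its first-order frame correspondent is ∀x ∀y (xRy → ∃w (yRw ∧ xRw)).
(F1): fails — vRw but no t with wRt and vRt.
(F2): ✓.
(F3): fails — mRq but no w with qRw and mRw.
(F4): ✓.
(F5): fails — tRw but no w* with wRw* and tRw*.
Valid on: (F2), (F4).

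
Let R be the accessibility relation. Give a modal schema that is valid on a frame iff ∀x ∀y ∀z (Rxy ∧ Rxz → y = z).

◇q → □q

The condition is partial functionality. The CD schema ◇q → □q defines it.
Suppose ◇q→□q is valid. Take Rxy, Rxz and set V(q)={y}. Then ◇q at x, so □q at x, so q at z, i.e. z=y.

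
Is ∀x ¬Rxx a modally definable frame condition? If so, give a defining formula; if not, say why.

Modal frame validity is preserved under surjective bounded morphisms.
The 4-cycle (worlds w0,w1,w2,w3 with w0→w1→w2→w3→w0) is irreflexive, and the map sending every world to a single reflexive point • is a surjective bounded morphism (forth: every edge maps to (•,•); back: every world has a successor). So any modal formula valid on the 4-cycle is also valid on the reflexive point, which is not irreflexive.
So the class is not modally definable.

No — not modally definable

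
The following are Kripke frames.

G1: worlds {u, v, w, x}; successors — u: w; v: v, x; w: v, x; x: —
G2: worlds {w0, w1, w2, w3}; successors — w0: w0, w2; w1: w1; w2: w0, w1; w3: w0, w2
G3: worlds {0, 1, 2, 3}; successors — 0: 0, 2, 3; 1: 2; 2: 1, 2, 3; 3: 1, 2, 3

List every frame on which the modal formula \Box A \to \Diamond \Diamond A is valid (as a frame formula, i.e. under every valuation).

The schema corresponds to a generalized confluence (Geach) condition: \forall x \exists w (xRw \wedge x R^2 w).
G1: fails — at u but no t with uRt and uR²t.
G2: ✓.
G3: ✓.

G2, G3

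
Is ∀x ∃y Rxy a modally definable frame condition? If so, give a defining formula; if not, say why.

Definable; □r → ◇r defines it

The condition is seriality. A defining modal formula is □r → ◇r.
Suppose □r→◇r is valid. At any x set V(r)=W. Then □r at x, so ◇r at x, so x has a successor.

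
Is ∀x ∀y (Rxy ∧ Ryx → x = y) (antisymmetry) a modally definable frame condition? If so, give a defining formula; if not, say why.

Not definable by any modal formula

If a class were modally definable it would be closed under surjective bounded morphisms (Goldblatt–Thomason).
The 8-cycle (worlds w0,w1,w2,w3,w4,w5,w6,w7 with w0→w1→w2→w3→w4→w5→w6→w7→w0) is antisymmetric. Sending even-indexed worlds to a and odd-indexed worlds to b is a surjective bounded morphism onto the two-world frame with a↔b, which is not antisymmetric.
Hence antisymmetry is not modally definable.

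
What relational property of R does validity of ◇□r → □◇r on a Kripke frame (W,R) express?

convergence

Suppose ◇□r→□◇r is valid. Take Rxy, Rxz and set V(r)={w : Ryw}. Then □r at y so ◇□r at x, so □◇r at x, so ◇r at z, giving w with Rzw and Ryw.
The converse is a direct semantic check.
Frame condition: ∀x ∀y ∀z (Rxy ∧ Rxz → ∃w (Ryw ∧ Rzw)).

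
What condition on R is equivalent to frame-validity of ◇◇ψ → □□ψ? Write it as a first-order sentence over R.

This is a Sahlqvist (Geach-type) schema ◇^2□^0ψ → □^2◇^0ψ.
Minimal-valuation argument: fix x; take any y with xR^2y and any z with xR^2z. Set V(ψ) to the set of worlds R-reachable from y in exactly 0 steps. Then □^0ψ holds at y, so the antecedent holds at x; validity forces ◇^0ψ at z, giving a w with zR^0w and yR^0w.
First-order correspondent: ∀x ∀y ∀z ((xR²y ∧ xR²z) → ∃w (y = w ∧ z = w)).

∀x ∀y ∀z ((xR²y ∧ xR²z) → ∃w (y = w ∧ z = w))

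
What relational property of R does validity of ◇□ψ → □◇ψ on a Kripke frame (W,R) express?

Suppose ◇□ψ→□◇ψ is valid. Take Rxy, Rxz and set V(ψ)={w : Ryw}. Then □ψ at y so ◇□ψ at x, so □◇ψ at x, so ◇ψ at z, giving w with Rzw and Ryw.

Convergence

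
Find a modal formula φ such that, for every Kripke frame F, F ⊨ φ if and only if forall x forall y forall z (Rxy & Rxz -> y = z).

◇ψ → □ψ

The condition is partial functionality. The CD schema ◇ψ → □ψ defines it.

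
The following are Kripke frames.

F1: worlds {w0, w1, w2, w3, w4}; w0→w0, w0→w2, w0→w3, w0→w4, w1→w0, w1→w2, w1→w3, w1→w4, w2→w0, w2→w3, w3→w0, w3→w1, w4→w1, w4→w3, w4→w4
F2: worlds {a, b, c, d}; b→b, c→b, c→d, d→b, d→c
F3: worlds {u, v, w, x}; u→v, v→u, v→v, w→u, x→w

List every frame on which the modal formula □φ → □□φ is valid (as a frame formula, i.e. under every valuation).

none

This is the axiom for transitivity; its first-order frame correspondent is ∀x ∀y ∀z (Rxy ∧ Ryz → Rxz).
F1: fails — Rw0w4 and Rw4w1 but not Rw0w1.
F2: fails — Rcd and Rdc but not Rcc.
F3: fails — Rxw and Rwu but not Rxu.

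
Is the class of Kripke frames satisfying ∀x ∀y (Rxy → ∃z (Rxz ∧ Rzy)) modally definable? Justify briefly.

Yes, by □□p → □p

The condition is density. A defining modal formula is □□p → □p.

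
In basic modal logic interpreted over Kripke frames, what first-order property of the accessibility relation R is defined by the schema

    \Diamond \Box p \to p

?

Equivalently (dual form): p → □◇p.
Suppose p→□◇p is valid. Take Rxy and set V(p)={x}. Then p at x, so □◇p at x, so ◇p at y, so some z with Ryz has p; z=x, i.e. Ryx.

symmetry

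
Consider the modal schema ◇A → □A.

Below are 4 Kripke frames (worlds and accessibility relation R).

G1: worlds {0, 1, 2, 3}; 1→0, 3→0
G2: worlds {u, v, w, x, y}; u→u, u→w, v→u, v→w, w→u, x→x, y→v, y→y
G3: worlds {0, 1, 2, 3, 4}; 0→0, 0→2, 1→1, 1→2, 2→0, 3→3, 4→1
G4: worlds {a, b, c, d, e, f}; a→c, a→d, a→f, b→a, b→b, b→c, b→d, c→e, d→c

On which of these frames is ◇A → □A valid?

G1

Frame correspondent (Sahlqvist): ∀x ∀y ∀z (Rxy ∧ Rxz → y = z) — i.e. partial functionality.
G1: ✓.
G2: fails — u sees both u and w.
G3: fails — 0 sees both 0 and 2.
G4: fails — a sees both c and d.
Valid on: G1.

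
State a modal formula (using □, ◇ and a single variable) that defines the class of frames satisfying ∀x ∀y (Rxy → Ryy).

□(□q → q)

A defining formula is □(□q → q) (the T□ axiom).
Suppose □(□q→q) is valid. Take Rxy and set V(q)={w : Ryw}. Then at y, □q holds; since □(□q→q) at x, □q→q at y, so q at y, i.e. Ryy.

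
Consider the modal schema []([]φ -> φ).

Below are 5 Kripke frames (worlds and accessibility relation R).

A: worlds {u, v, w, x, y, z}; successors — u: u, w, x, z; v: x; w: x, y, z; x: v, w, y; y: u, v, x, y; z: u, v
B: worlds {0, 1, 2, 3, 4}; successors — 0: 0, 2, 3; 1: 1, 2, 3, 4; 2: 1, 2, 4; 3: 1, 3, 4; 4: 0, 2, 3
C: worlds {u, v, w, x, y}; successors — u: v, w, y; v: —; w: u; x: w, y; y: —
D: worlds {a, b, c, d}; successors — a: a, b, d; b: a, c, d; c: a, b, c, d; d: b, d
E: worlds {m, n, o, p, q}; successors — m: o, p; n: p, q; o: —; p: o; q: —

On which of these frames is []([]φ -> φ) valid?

none

The schema corresponds to shift-reflexivity: forall x forall y (Rxy -> Ryy).
A: fails — Rxw but not Rww.
B: fails — R34 but not R44.
C: fails — Ruv but not Rvv.
D: fails — Rab but not Rbb.
E: fails — Rpo but not Roo.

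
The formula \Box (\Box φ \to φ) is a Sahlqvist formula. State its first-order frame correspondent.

Suppose □(□φ→φ) is valid. Take Rxy and set V(φ)={w : Ryw}. Then at y, □φ holds; since □(□φ→φ) at x, □φ→φ at y, so φ at y, i.e. Ryy.

shift-reflexivity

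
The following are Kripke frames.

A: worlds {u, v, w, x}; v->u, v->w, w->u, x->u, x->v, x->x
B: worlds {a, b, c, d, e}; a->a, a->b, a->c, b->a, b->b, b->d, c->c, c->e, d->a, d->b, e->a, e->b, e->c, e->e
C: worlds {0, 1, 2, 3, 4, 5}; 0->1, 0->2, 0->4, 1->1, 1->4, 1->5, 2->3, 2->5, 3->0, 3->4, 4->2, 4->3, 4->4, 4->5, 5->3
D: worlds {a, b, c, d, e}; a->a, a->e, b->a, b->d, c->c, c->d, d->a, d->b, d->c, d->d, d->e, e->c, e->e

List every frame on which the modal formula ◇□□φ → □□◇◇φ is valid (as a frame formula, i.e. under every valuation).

Frame correspondent (Sahlqvist): ∀x ∀y ∀z ((xRy ∧ xR²z) → ∃w (yR²w ∧ zR²w)) — i.e. a generalized confluence (Geach) condition.
A: fails — vRu, vR²u but no t with uR²t and uR²t.
B: ✓.
C: ✓.
D: ✓.
Valid on: B, C, D.

B, C, D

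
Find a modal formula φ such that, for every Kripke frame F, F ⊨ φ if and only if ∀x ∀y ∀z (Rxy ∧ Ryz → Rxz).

□p → □□p

This is transitivity; the standard corresponding axiom is 4: □p → □□p.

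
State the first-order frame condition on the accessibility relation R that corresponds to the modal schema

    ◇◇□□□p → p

This is a Sahlqvist (Geach-type) schema ◇^2□^3p → □^0◇^0p.
First-order correspondent: ∀x ∀y (xR²y → ∃w (yR³w ∧ x = w)).

∀x ∀y (xR²y → ∃w (yR³w ∧ x = w))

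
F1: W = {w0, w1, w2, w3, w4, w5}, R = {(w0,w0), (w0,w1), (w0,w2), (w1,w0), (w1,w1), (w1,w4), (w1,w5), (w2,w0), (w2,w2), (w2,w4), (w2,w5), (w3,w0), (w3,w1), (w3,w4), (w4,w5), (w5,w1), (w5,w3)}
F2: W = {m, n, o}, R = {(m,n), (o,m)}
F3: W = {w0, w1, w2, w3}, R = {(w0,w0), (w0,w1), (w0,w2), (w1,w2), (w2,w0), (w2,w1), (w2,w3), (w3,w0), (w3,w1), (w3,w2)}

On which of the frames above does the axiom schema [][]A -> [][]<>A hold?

F1

This is the axiom for a generalized confluence (Geach) condition; its first-order frame correspondent is forall x forall z (x R^2 z -> exists w (x R^2 w & zRw)).
F1: satisfies the condition.
F2: fails — oR²n but no w with oR²w and nRw.
F3: fails — w1R²w1 but no w with w1R²w and w1Rw.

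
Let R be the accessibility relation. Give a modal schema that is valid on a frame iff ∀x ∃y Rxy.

□q → ◇q

The condition is seriality. The D schema □q → ◇q defines it.
Suppose □q→◇q is valid. At any x set V(q)=W. Then □q at x, so ◇q at x, so x has a successor.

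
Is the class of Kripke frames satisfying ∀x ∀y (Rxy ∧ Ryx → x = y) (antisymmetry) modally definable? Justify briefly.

Any modally definable frame class is closed under surjective bounded morphisms.
The 4-cycle (worlds s,t,u,v with s→t→u→v→s) is antisymmetric. Sending even-indexed worlds to s and odd-indexed worlds to t is a surjective bounded morphism onto the two-world frame with s↔t, which is not antisymmetric.
Hence antisymmetry is not modally definable.

No — not modally definable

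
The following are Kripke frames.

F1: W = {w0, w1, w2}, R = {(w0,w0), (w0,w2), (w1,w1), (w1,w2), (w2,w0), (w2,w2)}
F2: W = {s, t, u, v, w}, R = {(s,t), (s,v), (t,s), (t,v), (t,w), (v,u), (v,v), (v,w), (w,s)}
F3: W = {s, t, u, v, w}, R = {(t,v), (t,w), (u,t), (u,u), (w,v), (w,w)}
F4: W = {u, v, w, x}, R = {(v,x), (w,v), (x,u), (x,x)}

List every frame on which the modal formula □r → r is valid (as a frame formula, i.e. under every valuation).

This is the axiom for reflexivity; its first-order frame correspondent is ∀x Rxx.
F1: condition met.
F2: fails — world s does not see itself.
F3: fails — world s does not see itself.
F4: fails — world u does not see itself.

F1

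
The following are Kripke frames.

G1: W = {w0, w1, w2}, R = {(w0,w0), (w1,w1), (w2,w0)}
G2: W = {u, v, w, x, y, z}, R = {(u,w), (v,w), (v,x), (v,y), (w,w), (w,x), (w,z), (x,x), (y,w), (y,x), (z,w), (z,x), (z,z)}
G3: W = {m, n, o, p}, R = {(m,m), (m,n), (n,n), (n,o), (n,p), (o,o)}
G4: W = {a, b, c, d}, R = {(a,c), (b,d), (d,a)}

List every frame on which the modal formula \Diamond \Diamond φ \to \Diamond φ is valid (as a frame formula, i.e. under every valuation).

The schema corresponds to transitivity: \forall x \forall y \forall z (Rxy \wedge Ryz \to Rxz).
G1: condition met.
G2: fails — Ruw and Rwx but not Rux.
G3: fails — Rmn and Rno but not Rmo.
G4: fails — Rda and Rac but not Rdc.
Valid on: G1.

G1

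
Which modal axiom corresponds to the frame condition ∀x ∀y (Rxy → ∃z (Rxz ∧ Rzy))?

A defining formula is □□r → □r (the C4 axiom).

□□r → □r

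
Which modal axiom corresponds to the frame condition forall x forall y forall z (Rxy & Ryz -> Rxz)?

□q → □□q

This is transitivity; the standard corresponding axiom is 4: □q → □□q.
Suppose □q→□□q is valid. Take Rxy, Ryz and set V(q)={w : Rxw}. Then □q at x, so □□q at x, so □q at y, so q at z, i.e. Rxz.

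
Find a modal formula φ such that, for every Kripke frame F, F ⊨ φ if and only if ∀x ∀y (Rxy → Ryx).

p → □◇p

This is symmetry; the standard corresponding axiom is B: p → □◇p.
Suppose p→□◇p is valid. Take Rxy and set V(p)={x}. Then p at x, so □◇p at x, so ◇p at y, so some z with Ryz has p; z=x, i.e. Ryx.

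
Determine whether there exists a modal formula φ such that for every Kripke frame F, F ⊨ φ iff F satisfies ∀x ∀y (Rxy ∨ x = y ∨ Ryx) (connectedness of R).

Any modally definable frame class is closed under disjoint unions.
Take 2 disjoint single-world reflexive frames: each is trivially connected, but their disjoint union has 2 worlds with no edge between distinct components, so it is not connected.
Hence connectedness of R is not modally definable.

Not definable by any modal formula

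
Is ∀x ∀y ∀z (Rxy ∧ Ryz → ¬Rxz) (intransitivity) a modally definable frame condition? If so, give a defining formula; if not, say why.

Modal frame validity is preserved under surjective bounded morphisms.
The 5-cycle (worlds w0,w1,w2,w3,w4 with w0→w1→w2→w3→w4→w0) is intransitive. Mapping every world to a single reflexive point • is a surjective bounded morphism; the reflexive point is not intransitive (R••∧R•• but R••).
So the class is not modally definable.

Not definable by any modal formula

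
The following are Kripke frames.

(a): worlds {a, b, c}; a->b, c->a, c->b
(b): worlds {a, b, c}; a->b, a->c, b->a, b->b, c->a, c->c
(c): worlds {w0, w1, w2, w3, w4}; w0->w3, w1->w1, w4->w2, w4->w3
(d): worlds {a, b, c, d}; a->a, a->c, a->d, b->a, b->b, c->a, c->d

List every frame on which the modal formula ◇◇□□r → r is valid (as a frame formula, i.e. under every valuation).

Frame correspondent (Sahlqvist): ∀x ∀y (xR²y → ∃w (yR²w ∧ x = w)) — i.e. a generalized confluence (Geach) condition.
(a): fails — cR²b but no w with bR²w and c=w.
(b): ✓.
(c): ✓.
(d): fails — aR²d but no w with dR²w and a=w.

(b), (c)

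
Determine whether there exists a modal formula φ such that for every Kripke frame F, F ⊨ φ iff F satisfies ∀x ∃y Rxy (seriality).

This is a Sahlqvist condition; the D axiom □p → ◇p defines it.
Suppose □p→◇p is valid. At any x set V(p)=W. Then □p at x, so ◇p at x, so x has a successor.

Yes — defined by □p → ◇p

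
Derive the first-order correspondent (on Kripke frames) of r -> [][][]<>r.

This is a Sahlqvist (Geach-type) schema ◇^0□^0r → □^3◇^1r.
Minimal-valuation argument: fix x; take any y with xR^0y and any z with xR^3z. Set V(r) to the set of worlds R-reachable from y in exactly 0 steps. Then □^0r holds at y, so the antecedent holds at x; validity forces ◇^1r at z, giving a w with zR^1w and yR^0w.
First-order correspondent: forall x forall z (x R^3 z -> exists w (x = w & zRw)).

forall x forall z (x R^3 z -> exists w (x = w & zRw))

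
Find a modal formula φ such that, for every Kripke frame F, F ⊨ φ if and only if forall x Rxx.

A defining formula is □p → p (the T axiom).
Suppose □p→p is valid. At any x set V(p)={w : Rxw}. Then □p holds at x, so p holds at x, i.e. Rxx.

□p → p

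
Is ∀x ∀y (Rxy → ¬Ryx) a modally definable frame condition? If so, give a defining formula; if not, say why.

Modal frame validity is preserved under surjective bounded morphisms.
The 3-cycle (worlds a,b,c with a→b→c→a) is asymmetric. Mapping every world to a single reflexive point • is a surjective bounded morphism, and the reflexive point is not asymmetric (R•• but asymmetry requires ¬R••).
Hence asymmetry is not modally definable.

No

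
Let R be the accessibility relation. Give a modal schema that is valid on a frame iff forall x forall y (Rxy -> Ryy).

The condition is shift-reflexivity. The T□ schema □(□p → p) defines it.
Suppose □(□p→p) is valid. Take Rxy and set V(p)={w : Ryw}. Then at y, □p holds; since □(□p→p) at x, □p→p at y, so p at y, i.e. Ryy.

□(□p → p)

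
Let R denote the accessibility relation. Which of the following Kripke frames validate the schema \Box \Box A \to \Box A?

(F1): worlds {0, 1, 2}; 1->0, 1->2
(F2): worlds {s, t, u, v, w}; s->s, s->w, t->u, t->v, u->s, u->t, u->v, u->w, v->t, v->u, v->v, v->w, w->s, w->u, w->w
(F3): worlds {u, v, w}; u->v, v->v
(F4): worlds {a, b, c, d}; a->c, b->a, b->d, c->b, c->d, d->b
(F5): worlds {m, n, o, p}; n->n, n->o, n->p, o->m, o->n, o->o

(F2), (F3), (F5)

This is the axiom for density; its first-order frame correspondent is \forall x \forall y (Rxy \to \exists z (Rxz \wedge Rzy)).
(F1): fails — R12 but no z with R1z and Rz2.
(F2): ✓.
(F3): ✓.
(F4): fails — Rba but no z with Rbz and Rza.
(F5): ✓.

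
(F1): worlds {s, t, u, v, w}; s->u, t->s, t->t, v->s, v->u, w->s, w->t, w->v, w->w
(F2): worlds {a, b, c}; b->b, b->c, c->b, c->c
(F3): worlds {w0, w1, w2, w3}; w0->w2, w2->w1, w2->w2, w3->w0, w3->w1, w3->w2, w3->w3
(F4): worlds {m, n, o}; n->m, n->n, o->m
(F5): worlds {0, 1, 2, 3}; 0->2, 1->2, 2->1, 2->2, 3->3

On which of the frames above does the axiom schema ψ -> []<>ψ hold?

(F2)

Frame correspondent (Sahlqvist): forall x forall y (Rxy -> Ryx) — i.e. symmetry.
(F1): fails — Rwt but not Rtw.
(F2): ✓.
(F3): fails — Rw3w1 but not Rw1w3.
(F4): fails — Rnm but not Rmn.
(F5): fails — R02 but not R20.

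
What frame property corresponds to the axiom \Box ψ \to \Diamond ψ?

Suppose □ψ→◇ψ is valid. At any x set V(ψ)=W. Then □ψ at x, so ◇ψ at x, so x has a successor.

Seriality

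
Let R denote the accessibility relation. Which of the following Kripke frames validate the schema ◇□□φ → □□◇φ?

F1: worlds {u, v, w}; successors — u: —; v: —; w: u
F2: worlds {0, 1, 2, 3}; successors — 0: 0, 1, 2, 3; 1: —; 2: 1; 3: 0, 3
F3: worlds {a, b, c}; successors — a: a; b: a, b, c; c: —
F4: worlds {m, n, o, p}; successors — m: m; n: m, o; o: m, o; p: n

F1, F4

This is the axiom for a generalized confluence (Geach) condition; its first-order frame correspondent is ∀x ∀y ∀z ((xRy ∧ xR²z) → ∃w (yR²w ∧ zRw)).
F1: condition met.
F2: fails — 0R0, 0R²1 but no w with 0R²w and 1Rw.
F3: fails — bRa, bR²c but no w with aR²w and cRw.
F4: condition met.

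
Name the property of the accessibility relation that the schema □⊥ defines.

□⊥ is valid iff no world has any successor (otherwise □⊥ fails at any world with one).

emptiness of R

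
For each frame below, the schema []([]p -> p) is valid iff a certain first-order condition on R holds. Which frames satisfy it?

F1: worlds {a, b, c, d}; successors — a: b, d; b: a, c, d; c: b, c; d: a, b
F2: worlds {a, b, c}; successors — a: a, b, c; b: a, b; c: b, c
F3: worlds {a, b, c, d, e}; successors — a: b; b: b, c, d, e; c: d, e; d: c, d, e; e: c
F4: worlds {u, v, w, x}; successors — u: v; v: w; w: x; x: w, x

F2

Frame correspondent (Sahlqvist): forall x forall y (Rxy -> Ryy) — i.e. shift-reflexivity.
F1: fails — Rab but not Rbb.
F2: condition met.
F3: fails — Rbc but not Rcc.
F4: fails — Ruv but not Rvv.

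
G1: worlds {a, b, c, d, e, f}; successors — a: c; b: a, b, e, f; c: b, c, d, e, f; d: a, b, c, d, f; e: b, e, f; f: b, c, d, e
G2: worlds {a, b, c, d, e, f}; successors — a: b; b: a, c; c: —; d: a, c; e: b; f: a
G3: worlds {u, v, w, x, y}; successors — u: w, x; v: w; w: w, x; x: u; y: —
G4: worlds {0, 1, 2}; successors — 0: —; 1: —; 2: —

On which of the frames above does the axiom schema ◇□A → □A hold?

G4

Frame correspondent (Sahlqvist): ∀x ∀y ∀z (Rxy ∧ Rxz → Ryz) — i.e. the Euclidean property.
G1: fails — Rbe and Rba but not Rea.
G2: fails — Rab and Rab but not Rbb.
G3: fails — Rux and Ruw but not Rxw.
G4: satisfies the condition.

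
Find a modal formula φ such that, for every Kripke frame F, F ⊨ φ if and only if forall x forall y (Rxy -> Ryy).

□(□r → r)

A defining formula is □(□r → r) (the T□ axiom).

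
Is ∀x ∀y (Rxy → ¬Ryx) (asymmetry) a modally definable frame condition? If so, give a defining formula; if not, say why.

Any modally definable frame class is closed under surjective bounded morphisms.
The 5-cycle (worlds w0,w1,w2,w3,w4 with w0→w1→w2→w3→w4→w0) is asymmetric. Mapping every world to a single reflexive point • is a surjective bounded morphism, and the reflexive point is not asymmetric (R•• but asymmetry requires ¬R••).
So no modal formula (or set of formulas) defines exactly the asymmetric frames.

No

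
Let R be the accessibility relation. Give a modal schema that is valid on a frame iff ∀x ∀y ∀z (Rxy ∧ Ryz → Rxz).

A defining formula is □r → □□r (the 4 axiom).
Suppose □r→□□r is valid. Take Rxy, Ryz and set V(r)={w : Rxw}. Then □r at x, so □□r at x, so □r at y, so r at z, i.e. Rxz.

□r → □□r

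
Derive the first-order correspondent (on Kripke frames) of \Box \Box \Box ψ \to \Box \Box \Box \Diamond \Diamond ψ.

This is a Sahlqvist (Geach-type) schema ◇^0□^3ψ → □^3◇^2ψ.
Minimal-valuation argument: fix x; take any y with xR^0y and any z with xR^3z. Set V(ψ) to the set of worlds R-reachable from y in exactly 3 steps. Then □^3ψ holds at y, so the antecedent holds at x; validity forces ◇^2ψ at z, giving a w with zR^2w and yR^3w.
First-order correspondent: \forall x \forall z (x R^3 z \to \exists w (x R^3 w \wedge z R^2 w)).

\forall x \forall z (x R^3 z \to \exists w (x R^3 w \wedge z R^2 w))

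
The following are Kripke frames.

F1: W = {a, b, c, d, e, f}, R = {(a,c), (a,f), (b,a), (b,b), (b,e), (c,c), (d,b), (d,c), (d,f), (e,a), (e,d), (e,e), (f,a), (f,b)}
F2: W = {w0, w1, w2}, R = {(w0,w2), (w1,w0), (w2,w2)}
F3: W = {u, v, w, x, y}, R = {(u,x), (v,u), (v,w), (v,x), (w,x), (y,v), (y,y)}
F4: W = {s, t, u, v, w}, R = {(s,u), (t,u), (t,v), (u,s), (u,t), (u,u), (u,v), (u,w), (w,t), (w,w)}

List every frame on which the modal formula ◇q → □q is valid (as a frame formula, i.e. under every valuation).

Frame correspondent (Sahlqvist): ∀x ∀y ∀z (Rxy ∧ Rxz → y = z) — i.e. partial functionality.
F1: fails — a sees both c and f.
F2: satisfies the condition.
F3: fails — v sees both u and w.
F4: fails — t sees both u and v.

F2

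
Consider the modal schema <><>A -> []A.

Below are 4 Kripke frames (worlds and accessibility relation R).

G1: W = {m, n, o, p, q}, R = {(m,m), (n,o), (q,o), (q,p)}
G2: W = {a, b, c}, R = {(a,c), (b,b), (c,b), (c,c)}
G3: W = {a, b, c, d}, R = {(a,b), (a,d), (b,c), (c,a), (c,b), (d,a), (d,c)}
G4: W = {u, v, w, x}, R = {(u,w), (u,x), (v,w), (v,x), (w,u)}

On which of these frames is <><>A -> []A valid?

Frame correspondent (Sahlqvist): forall x forall y forall z ((x R^2 y & xRz) -> exists w (y = w & z = w)) — i.e. a generalized confluence (Geach) condition.
G1: condition met.
G2: fails — aR²b, aRc but b ≠ c.
G3: fails — aR²a, aRb but a ≠ b.
G4: fails — uR²u, uRw but u ≠ w.

G1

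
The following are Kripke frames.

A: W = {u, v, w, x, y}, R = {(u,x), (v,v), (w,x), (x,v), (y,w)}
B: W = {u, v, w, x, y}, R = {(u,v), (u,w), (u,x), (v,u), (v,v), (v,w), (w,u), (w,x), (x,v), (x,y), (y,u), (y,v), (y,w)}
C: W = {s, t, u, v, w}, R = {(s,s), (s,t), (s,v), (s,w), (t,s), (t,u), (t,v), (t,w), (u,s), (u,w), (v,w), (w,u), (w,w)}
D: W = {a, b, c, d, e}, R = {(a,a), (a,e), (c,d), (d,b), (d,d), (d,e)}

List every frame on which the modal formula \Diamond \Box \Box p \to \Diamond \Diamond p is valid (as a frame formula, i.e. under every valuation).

Frame correspondent (Sahlqvist): \forall x \forall y (xRy \to \exists w (y R^2 w \wedge x R^2 w)) — i.e. a generalized confluence (Geach) condition.
A: fails — yRw but no t with wR²t and yR²t.
B: holds.
C: holds.
D: fails — aRe but no w with eR²w and aR²w.
Valid on: B, C.

B, C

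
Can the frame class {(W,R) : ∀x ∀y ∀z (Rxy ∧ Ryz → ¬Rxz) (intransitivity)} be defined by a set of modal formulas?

Any modally definable frame class is closed under surjective bounded morphisms.
The 7-cycle (worlds w0,w1,w2,w3,w4,w5,w6 with w0→w1→w2→w3→w4→w5→w6→w0) is intransitive. Mapping every world to a single reflexive point • is a surjective bounded morphism; the reflexive point is not intransitive (R••∧R•• but R••).
So no modal formula (or set of formulas) defines exactly the intransitive frames.

Not modally definable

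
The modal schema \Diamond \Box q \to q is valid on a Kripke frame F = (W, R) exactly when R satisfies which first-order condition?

Symmetry

This is a form of the B axiom.
It corresponds to symmetry: \forall x \forall y (Rxy \to Ryx).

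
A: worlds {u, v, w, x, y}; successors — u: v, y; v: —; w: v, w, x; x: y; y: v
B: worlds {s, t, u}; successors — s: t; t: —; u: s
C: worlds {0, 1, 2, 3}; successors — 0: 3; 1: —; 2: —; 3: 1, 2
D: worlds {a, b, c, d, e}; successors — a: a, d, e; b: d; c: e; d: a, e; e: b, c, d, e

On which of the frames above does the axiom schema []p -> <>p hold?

D

This is the axiom for seriality; its first-order frame correspondent is forall x exists y Rxy.
A: fails — world v has no successor.
B: fails — world t has no successor.
C: fails — world 1 has no successor.
D: satisfies the condition.
Valid on: D.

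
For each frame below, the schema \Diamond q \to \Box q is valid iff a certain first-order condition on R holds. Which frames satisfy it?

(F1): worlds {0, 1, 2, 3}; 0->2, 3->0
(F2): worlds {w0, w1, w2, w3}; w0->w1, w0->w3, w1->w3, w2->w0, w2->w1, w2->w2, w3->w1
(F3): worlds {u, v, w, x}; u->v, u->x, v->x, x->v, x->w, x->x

(F1)

This is the axiom for partial functionality; its first-order frame correspondent is \forall x \forall y \forall z (Rxy \wedge Rxz \to y = z).
(F1): satisfies the condition.
(F2): fails — w0 sees both w1 and w3.
(F3): fails — u sees both v and x.
Valid on: (F1).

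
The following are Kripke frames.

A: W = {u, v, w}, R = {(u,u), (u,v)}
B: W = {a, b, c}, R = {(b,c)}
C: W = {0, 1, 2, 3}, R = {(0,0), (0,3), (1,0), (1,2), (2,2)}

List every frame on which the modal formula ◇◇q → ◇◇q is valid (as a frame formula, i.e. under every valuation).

This is the axiom for a generalized confluence (Geach) condition; its first-order frame correspondent is ∀x ∀y (xR²y → ∃w (y = w ∧ xR²w)).
A: ✓.
B: ✓.
C: ✓.
Valid on: A, B, C.

A, B, C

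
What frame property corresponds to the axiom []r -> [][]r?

Transitivity

This schema is the 4 axiom.
It corresponds to transitivity: forall x forall y forall z (Rxy & Ryz -> Rxz).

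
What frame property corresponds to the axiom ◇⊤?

◇⊤ holds at w iff w has a successor, so frame-validity of ◇⊤ is exactly seriality. Equivalently via □p → ◇p:
Suppose □p→◇p is valid. At any x set V(p)=W. Then □p at x, so ◇p at x, so x has a successor.

seriality: ∀x ∃y Rxy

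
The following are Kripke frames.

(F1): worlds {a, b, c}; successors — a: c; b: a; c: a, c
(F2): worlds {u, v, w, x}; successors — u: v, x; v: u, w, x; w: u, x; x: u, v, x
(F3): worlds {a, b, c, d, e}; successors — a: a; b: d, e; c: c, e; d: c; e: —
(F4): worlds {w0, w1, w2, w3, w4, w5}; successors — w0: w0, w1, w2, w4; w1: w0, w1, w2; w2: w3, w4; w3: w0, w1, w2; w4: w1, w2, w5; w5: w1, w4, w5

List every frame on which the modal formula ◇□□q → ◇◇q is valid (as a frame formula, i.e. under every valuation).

The schema corresponds to a generalized confluence (Geach) condition: ∀x ∀y (xRy → ∃w (yR²w ∧ xR²w)).
(F1): satisfies the condition.
(F2): satisfies the condition.
(F3): fails — bRe but no w with eR²w and bR²w.
(F4): satisfies the condition.
Valid on: (F1), (F2), (F4).

(F1), (F2), (F4)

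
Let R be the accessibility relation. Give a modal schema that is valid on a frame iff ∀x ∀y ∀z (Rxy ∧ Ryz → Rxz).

□q → □□q

The condition is transitivity. The 4 schema □q → □□q defines it.
Suppose □q→□□q is valid. Take Rxy, Ryz and set V(q)={w : Rxw}. Then □q at x, so □□q at x, so □q at y, so q at z, i.e. Rxz.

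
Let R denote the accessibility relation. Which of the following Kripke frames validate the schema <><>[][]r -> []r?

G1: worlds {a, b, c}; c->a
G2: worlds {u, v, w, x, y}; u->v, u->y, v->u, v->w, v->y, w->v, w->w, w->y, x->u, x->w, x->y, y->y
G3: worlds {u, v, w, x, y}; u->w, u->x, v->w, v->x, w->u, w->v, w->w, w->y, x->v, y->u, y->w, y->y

Frame correspondent (Sahlqvist): forall x forall y forall z ((x R^2 y & xRz) -> exists w (y R^2 w & z = w)) — i.e. a generalized confluence (Geach) condition.
G1: satisfies the condition.
G2: fails — uR²u, uRv but no t with uR²t and v=t.
G3: fails — uR²u, uRx but no t with uR²t and x=t.

G1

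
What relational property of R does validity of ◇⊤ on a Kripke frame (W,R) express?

◇⊤ holds at w iff w has a successor, so frame-validity of ◇⊤ is exactly seriality. Equivalently via □A → ◇A:
Suppose □A→◇A is valid. At any x set V(A)=W. Then □A at x, so ◇A at x, so x has a successor.

Seriality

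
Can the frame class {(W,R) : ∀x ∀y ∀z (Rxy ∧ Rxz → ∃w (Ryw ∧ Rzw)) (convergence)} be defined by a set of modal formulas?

Yes — defined by ◇□r → □◇r

The condition is convergence. A defining modal formula is ◇□r → □◇r.
Suppose ◇□r→□◇r is valid. Take Rxy, Rxz and set V(r)={w : Ryw}. Then □r at y so ◇□r at x, so □◇r at x, so ◇r at z, giving w with Rzw and Ryw.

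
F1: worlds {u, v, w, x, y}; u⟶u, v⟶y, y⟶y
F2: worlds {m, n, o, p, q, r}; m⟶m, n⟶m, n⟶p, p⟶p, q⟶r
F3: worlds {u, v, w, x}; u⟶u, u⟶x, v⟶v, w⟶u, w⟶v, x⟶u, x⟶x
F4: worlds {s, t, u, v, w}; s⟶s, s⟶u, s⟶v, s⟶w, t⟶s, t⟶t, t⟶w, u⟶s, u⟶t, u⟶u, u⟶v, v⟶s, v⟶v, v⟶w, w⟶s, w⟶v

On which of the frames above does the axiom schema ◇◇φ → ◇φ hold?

This is the axiom for transitivity; its first-order frame correspondent is ∀x ∀y ∀z (Rxy ∧ Ryz → Rxz).
F1: satisfies the condition.
F2: satisfies the condition.
F3: fails — Rwu and Rux but not Rwx.
F4: fails — Ruv and Rvw but not Ruw.
Valid on: F1, F2.

F1, F2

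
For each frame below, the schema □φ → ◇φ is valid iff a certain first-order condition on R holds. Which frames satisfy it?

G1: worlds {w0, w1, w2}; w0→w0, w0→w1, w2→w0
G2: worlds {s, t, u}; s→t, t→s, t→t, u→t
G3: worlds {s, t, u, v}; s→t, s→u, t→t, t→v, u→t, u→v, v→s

Frame correspondent (Sahlqvist): ∀x ∃y Rxy — i.e. seriality.
G1: fails — world w1 has no successor.
G2: satisfies the condition.
G3: satisfies the condition.

G2, G3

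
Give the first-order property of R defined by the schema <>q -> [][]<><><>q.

This is a Sahlqvist (Geach-type) schema ◇^1□^0q → □^2◇^3q.
Minimal-valuation argument: fix x; take any y with xR^1y and any z with xR^2z. Set V(q) to the set of worlds R-reachable from y in exactly 0 steps. Then □^0q holds at y, so the antecedent holds at x; validity forces ◇^3q at z, giving a w with zR^3w and yR^0w.
First-order correspondent: forall x forall y forall z ((xRy & x R^2 z) -> exists w (y = w & z R^3 w)).

forall x forall y forall z ((xRy & x R^2 z) -> exists w (y = w & z R^3 w))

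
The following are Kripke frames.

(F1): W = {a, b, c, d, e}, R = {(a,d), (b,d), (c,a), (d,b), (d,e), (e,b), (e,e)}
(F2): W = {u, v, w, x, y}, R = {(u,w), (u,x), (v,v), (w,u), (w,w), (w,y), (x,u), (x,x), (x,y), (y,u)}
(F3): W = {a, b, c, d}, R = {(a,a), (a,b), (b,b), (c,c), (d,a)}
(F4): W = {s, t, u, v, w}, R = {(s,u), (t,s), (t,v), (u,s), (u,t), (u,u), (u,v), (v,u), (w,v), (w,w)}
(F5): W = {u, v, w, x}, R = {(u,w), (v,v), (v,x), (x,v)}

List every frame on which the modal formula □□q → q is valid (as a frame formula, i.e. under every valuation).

none

Frame correspondent (Sahlqvist): ∀x ∃w (xR²w ∧ x = w) — i.e. a generalized confluence (Geach) condition.
(F1): fails — at a but no w with aR²w and a=w.
(F2): fails — at y but no t with yR²t and y=t.
(F3): fails — at d but no w with dR²w and d=w.
(F4): fails — at t but no w* with tR²w* and t=w*.
(F5): fails — at u but no t with uR²t and u=t.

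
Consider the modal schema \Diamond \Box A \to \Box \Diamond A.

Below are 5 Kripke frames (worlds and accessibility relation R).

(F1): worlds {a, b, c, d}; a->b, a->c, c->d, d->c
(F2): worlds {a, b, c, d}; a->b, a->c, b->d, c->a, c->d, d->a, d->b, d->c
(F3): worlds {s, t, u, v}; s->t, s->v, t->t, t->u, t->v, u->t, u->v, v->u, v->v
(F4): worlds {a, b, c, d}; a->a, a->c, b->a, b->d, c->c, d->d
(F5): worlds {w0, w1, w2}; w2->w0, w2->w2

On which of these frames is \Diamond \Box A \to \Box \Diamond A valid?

The schema corresponds to convergence: \forall x \forall y \forall z (Rxy \wedge Rxz \to \exists w (Ryw \wedge Rzw)).
(F1): fails — Rac and Rab but c and b have no common successor.
(F2): fails — Rdc and Rda but c and a have no common successor.
(F3): satisfies the condition.
(F4): fails — Rba and Rbd but a and d have no common successor.
(F5): fails — Rw2w0 and Rw2w0 but w0 and w0 have no common successor.

(F3)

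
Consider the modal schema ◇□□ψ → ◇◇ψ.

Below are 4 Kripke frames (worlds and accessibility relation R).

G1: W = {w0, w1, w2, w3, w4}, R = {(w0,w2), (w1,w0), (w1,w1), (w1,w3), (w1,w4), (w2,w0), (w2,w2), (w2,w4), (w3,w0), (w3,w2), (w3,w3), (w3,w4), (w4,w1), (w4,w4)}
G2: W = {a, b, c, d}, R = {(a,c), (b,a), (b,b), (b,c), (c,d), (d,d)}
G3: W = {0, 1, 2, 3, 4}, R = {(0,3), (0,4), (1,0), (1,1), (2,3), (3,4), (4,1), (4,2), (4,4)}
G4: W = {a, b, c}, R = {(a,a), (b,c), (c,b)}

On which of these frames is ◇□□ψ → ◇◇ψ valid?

Frame correspondent (Sahlqvist): ∀x ∀y (xRy → ∃w (yR²w ∧ xR²w)) — i.e. a generalized confluence (Geach) condition.
G1: ✓.
G2: ✓.
G3: ✓.
G4: fails — bRc but no w with cR²w and bR²w.
Valid on: G1, G2, G3.

G1, G2, G3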